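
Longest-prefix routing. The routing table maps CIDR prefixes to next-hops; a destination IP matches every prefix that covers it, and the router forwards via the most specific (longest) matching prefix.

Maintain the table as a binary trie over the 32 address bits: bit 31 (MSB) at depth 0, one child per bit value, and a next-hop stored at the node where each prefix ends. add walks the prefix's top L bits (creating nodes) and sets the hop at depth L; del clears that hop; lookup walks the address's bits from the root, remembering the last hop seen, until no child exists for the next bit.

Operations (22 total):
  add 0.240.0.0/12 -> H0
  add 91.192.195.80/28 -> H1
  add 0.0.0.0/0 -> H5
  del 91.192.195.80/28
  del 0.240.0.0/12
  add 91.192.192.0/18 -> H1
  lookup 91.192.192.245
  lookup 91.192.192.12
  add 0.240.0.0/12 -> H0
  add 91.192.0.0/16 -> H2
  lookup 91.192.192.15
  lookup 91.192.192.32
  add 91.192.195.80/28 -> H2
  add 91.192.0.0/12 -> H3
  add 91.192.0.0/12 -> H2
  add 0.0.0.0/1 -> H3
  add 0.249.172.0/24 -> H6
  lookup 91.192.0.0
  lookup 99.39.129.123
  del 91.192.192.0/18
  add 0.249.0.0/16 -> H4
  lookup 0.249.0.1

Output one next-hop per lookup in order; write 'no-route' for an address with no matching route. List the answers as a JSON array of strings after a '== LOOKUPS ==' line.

Process each operation:
  add 0.240.0.0/12 -> H0 at depth 12
  add 91.192.195.80/28 -> H1 at depth 28
  add 0.0.0.0/0 -> H5 at depth 0
  del 91.192.195.80/28 (clear depth 28)
  del 0.240.0.0/12 (clear depth 12)
  add 91.192.192.0/18 -> H1 at depth 18
  Q 91.192.192.245: descend 0101101111000000110000 ; hops seen [H5,H1] ; pick H1
  Q 91.192.192.12: descend 0101101111000000110000 ; hops seen [H5,H1] ; pick H1
  add 0.240.0.0/12 -> H0 at depth 12
  add 91.192.0.0/16 -> H2 at depth 16
  Q 91.192.192.15: descend 0101101111000000110000 ; hops seen [H5,H2,H1] ; pick H1
  Q 91.192.192.32: descend 0101101111000000110000 ; hops seen [H5,H2,H1] ; pick H1
  add 91.192.195.80/28 -> H2 at depth 28
  add 91.192.0.0/12 -> H3 at depth 12
  add 91.192.0.0/12 -> H2 at depth 12
  add 0.0.0.0/1 -> H3 at depth 1
  add 0.249.172.0/24 -> H6 at depth 24
  Q 91.192.0.0: descend 0101101111000000 ; hops seen [H5,H3,H2,H2] ; pick H2
  Q 99.39.129.123: descend 01 ; hops seen [H5,H3] ; pick H3
  del 91.192.192.0/18 (clear depth 18)
  add 0.249.0.0/16 -> H4 at depth 16
  Q 0.249.0.1: descend 0000000011111001 ; hops seen [H5,H3,H0,H4] ; pick H4

== LOOKUPS ==
["H1","H1","H1","H1","H2","H3","H4"]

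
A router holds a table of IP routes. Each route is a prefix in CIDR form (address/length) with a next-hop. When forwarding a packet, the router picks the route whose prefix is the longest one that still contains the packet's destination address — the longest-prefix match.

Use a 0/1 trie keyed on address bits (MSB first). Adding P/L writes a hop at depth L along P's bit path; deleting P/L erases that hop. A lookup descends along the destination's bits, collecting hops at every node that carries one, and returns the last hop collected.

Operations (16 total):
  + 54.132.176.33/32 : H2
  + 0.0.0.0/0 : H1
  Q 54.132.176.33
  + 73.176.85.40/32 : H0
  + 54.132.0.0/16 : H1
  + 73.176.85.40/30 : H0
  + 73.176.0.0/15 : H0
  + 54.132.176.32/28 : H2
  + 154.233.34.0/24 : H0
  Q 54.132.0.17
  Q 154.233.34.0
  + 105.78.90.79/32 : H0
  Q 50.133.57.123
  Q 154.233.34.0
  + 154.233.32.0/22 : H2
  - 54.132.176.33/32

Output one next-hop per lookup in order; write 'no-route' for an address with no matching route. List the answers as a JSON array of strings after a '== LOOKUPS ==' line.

Process each operation:
  add 54.132.176.33/32 -> H2 at depth 32
  add 0.0.0.0/0 -> H1 at depth 0
  lookup 54.132.176.33: bits 00110110100001001011000000100001 walk d0:H1→d1:-→d2:-→d3:-→d4:-→d5:-→d6:-→d7:-→d8:-→d9:-→d10:-→d11:-→d12:-→d13:-→d14:-→d15:-→d16:-→d17:-→d18:-→d19:-→d20:-→d21:-→d22:-→d23:-→d24:-→d25:-→d26:-→d27:-→d28:-→d29:-→d30:-→d31:-→d32:H2 -> H2
  add 73.176.85.40/32 -> H0 at depth 32
  add 54.132.0.0/16 -> H1 at depth 16
  add 73.176.85.40/30 -> H0 at depth 30
  add 73.176.0.0/15 -> H0 at depth 15
  add 54.132.176.32/28 -> H2 at depth 28
  add 154.233.34.0/24 -> H0 at depth 24
  lookup 54.132.0.17: bits 0011011010000100 walk d0:H1→d1:-→d2:-→d3:-→d4:-→d5:-→d6:-→d7:-→d8:-→d9:-→d10:-→d11:-→d12:-→d13:-→d14:-→d15:-→d16:H1 -> H1
  lookup 154.233.34.0: bits 100110101110100100100010 walk d0:H1→d1:-→d2:-→d3:-→d4:-→d5:-→d6:-→d7:-→d8:-→d9:-→d10:-→d11:-→d12:-→d13:-→d14:-→d15:-→d16:-→d17:-→d18:-→d19:-→d20:-→d21:-→d22:-→d23:-→d24:H0 -> H0
  add 105.78.90.79/32 -> H0 at depth 32
  lookup 50.133.57.123: bits 00110 walk d0:H1→d1:-→d2:-→d3:-→d4:-→d5:- -> H1
  lookup 154.233.34.0: bits 100110101110100100100010 walk d0:H1→d1:-→d2:-→d3:-→d4:-→d5:-→d6:-→d7:-→d8:-→d9:-→d10:-→d11:-→d12:-→d13:-→d14:-→d15:-→d16:-→d17:-→d18:-→d19:-→d20:-→d21:-→d22:-→d23:-→d24:H0 -> H0
  add 154.233.32.0/22 -> H2 at depth 22
  del 54.132.176.33/32 (clear depth 32)

== LOOKUPS ==
["H2","H1","H0","H1","H0"]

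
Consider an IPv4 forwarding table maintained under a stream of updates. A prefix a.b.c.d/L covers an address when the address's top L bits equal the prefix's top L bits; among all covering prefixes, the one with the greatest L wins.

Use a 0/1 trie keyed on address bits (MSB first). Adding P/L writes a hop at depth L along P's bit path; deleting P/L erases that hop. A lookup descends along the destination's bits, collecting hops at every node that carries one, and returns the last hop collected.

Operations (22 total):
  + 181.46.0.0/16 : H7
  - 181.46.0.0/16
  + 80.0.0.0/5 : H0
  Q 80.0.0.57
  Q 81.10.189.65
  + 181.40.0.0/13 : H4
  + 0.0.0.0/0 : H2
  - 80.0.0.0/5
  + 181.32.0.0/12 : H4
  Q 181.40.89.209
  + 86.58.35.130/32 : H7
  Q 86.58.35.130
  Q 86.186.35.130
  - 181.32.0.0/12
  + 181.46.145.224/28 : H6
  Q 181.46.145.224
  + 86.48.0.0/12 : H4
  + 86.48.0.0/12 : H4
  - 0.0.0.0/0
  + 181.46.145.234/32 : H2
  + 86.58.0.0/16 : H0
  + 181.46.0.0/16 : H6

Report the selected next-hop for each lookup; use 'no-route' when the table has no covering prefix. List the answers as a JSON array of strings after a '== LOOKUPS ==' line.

Apply in order:
  + 181.46.0.0/16 (H7) depth=16
  del 181.46.0.0/16 (clear depth 16)
  + 80.0.0.0/5 (H0) depth=5
  lookup 80.0.0.57: bits 01010 walk d0:-→d1:-→d2:-→d3:-→d4:-→d5:H0 -> H0
  lookup 81.10.189.65: bits 01010 walk d0:-→d1:-→d2:-→d3:-→d4:-→d5:H0 -> H0
  + 181.40.0.0/13 (H4) depth=13
  + 0.0.0.0/0 (H2) depth=0
  del 80.0.0.0/5 (clear depth 5)
  + 181.32.0.0/12 (H4) depth=12
  lookup 181.40.89.209: bits 1011010100101 walk d0:H2→d1:-→d2:-→d3:-→d4:-→d5:-→d6:-→d7:-→d8:-→d9:-→d10:-→d11:-→d12:H4→d13:H4 -> H4
  + 86.58.35.130/32 (H7) depth=32
  lookup 86.58.35.130: bits 01010110001110100010001110000010 walk d0:H2→d1:-→d2:-→d3:-→d4:-→d5:-→d6:-→d7:-→d8:-→d9:-→d10:-→d11:-→d12:-→d13:-→d14:-→d15:-→d16:-→d17:-→d18:-→d19:-→d20:-→d21:-→d22:-→d23:-→d24:-→d25:-→d26:-→d27:-→d28:-→d29:-→d30:-→d31:-→d32:H7 -> H7
  lookup 86.186.35.130: bits 01010110 walk d0:H2→d1:-→d2:-→d3:-→d4:-→d5:-→d6:-→d7:-→d8:- -> H2
  del 181.32.0.0/12 (clear depth 12)
  + 181.46.145.224/28 (H6) depth=28
  lookup 181.46.145.224: bits 1011010100101110100100011110 walk d0:H2→d1:-→d2:-→d3:-→d4:-→d5:-→d6:-→d7:-→d8:-→d9:-→d10:-→d11:-→d12:-→d13:H4→d14:-→d15:-→d16:-→d17:-→d18:-→d19:-→d20:-→d21:-→d22:-→d23:-→d24:-→d25:-→d26:-→d27:-→d28:H6 -> H6
  + 86.48.0.0/12 (H4) depth=12
  + 86.48.0.0/12 (H4) depth=12
  del 0.0.0.0/0 (clear depth 0)
  + 181.46.145.234/32 (H2) depth=32
  + 86.58.0.0/16 (H0) depth=16
  + 181.46.0.0/16 (H6) depth=16

== LOOKUPS ==
["H0","H0","H4","H7","H2","H6"]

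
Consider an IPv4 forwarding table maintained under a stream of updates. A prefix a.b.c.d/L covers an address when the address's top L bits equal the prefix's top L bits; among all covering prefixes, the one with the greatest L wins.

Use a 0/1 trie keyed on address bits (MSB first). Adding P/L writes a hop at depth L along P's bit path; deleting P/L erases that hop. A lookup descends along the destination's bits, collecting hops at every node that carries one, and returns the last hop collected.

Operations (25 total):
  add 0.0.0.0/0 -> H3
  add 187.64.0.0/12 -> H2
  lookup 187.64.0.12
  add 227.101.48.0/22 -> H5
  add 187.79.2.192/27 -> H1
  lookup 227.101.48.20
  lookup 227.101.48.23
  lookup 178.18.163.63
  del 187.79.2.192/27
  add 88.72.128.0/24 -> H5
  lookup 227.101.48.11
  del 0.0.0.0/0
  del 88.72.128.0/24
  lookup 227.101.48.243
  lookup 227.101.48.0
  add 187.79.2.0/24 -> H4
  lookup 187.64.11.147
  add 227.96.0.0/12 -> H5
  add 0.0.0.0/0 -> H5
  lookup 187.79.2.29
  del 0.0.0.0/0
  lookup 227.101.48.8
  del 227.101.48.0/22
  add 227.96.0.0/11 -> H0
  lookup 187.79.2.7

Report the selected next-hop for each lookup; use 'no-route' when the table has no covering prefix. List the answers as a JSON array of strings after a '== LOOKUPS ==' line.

Process each operation:
  add 0.0.0.0/0 -> H3 at depth 0
  add 187.64.0.0/12 -> H2 at depth 12
  Q 187.64.0.12: descend 101110110100 ; hops seen [H3,H2] ; pick H2
  add 227.101.48.0/22 -> H5 at depth 22
  add 187.79.2.192/27 -> H1 at depth 27
  Q 227.101.48.20: descend 1110001101100101001100 ; hops seen [H3,H5] ; pick H5
  Q 227.101.48.23: descend 1110001101100101001100 ; hops seen [H3,H5] ; pick H5
  Q 178.18.163.63: descend 1011 ; hops seen [H3] ; pick H3
  - 187.79.2.192/27 clear@27
  add 88.72.128.0/24 -> H5 at depth 24
  Q 227.101.48.11: descend 1110001101100101001100 ; hops seen [H3,H5] ; pick H5
  - 0.0.0.0/0 clear@0
  - 88.72.128.0/24 clear@24
  Q 227.101.48.243: descend 1110001101100101001100 ; hops seen [H5] ; pick H5
  Q 227.101.48.0: descend 1110001101100101001100 ; hops seen [H5] ; pick H5
  add 187.79.2.0/24 -> H4 at depth 24
  Q 187.64.11.147: descend 101110110100 ; hops seen [H2] ; pick H2
  add 227.96.0.0/12 -> H5 at depth 12
  add 0.0.0.0/0 -> H5 at depth 0
  Q 187.79.2.29: descend 101110110100111100000010 ; hops seen [H5,H2,H4] ; pick H4
  - 0.0.0.0/0 clear@0
  Q 227.101.48.8: descend 1110001101100101001100 ; hops seen [H5,H5] ; pick H5
  - 227.101.48.0/22 clear@22
  add 227.96.0.0/11 -> H0 at depth 11
  Q 187.79.2.7: descend 101110110100111100000010 ; hops seen [H2,H4] ; pick H4

== LOOKUPS ==
["H2","H5","H5","H3","H5","H5","H5","H2","H4","H5","H4"]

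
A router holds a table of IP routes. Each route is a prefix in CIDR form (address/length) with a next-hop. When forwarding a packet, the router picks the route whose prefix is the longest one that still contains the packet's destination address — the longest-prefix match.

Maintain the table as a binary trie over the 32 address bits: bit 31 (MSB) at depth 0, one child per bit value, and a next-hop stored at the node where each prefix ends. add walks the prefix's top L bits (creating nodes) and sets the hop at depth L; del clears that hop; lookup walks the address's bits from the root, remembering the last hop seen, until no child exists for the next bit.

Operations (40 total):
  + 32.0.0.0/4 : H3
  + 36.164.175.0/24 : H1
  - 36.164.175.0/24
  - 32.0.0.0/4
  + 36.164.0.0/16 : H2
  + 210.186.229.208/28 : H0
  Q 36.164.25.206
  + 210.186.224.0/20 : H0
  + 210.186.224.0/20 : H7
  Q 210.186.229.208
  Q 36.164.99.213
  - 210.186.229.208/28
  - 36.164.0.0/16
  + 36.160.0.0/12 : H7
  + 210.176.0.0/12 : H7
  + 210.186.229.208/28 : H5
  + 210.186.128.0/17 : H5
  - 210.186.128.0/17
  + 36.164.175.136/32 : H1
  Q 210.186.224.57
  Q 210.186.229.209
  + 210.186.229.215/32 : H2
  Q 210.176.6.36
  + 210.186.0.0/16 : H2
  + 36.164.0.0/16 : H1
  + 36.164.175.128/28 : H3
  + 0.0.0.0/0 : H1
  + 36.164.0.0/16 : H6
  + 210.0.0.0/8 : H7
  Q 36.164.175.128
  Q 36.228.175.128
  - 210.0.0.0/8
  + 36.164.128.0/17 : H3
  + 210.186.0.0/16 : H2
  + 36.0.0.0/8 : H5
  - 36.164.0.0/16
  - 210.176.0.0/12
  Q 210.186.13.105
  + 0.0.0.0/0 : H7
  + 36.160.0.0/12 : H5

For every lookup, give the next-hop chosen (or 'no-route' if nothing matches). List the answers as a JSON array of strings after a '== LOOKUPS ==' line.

Apply in order:
  add 32.0.0.0/4 -> H3 at depth 4
  add 36.164.175.0/24 -> H1 at depth 24
  del 36.164.175.0/24 (clear depth 24)
  del 32.0.0.0/4 (clear depth 4)
  add 36.164.0.0/16 -> H2 at depth 16
  add 210.186.229.208/28 -> H0 at depth 28
  ? 36.164.25.206  path d0:-→d1:-→d2:-→d3:-→d4:-→d5:-→d6:-→d7:-→d8:-→d9:-→d10:-→d11:-→d12:-→d13:-→d14:-→d15:-→d16:H2  best=H2
  add 210.186.224.0/20 -> H0 at depth 20
  add 210.186.224.0/20 -> H7 at depth 20
  ? 210.186.229.208  path d0:-→d1:-→d2:-→d3:-→d4:-→d5:-→d6:-→d7:-→d8:-→d9:-→d10:-→d11:-→d12:-→d13:-→d14:-→d15:-→d16:-→d17:-→d18:-→d19:-→d20:H7→d21:-→d22:-→d23:-→d24:-→d25:-→d26:-→d27:-→d28:H0  best=H0
  ? 36.164.99.213  path d0:-→d1:-→d2:-→d3:-→d4:-→d5:-→d6:-→d7:-→d8:-→d9:-→d10:-→d11:-→d12:-→d13:-→d14:-→d15:-→d16:H2  best=H2
  del 210.186.229.208/28 (clear depth 28)
  del 36.164.0.0/16 (clear depth 16)
  add 36.160.0.0/12 -> H7 at depth 12
  add 210.176.0.0/12 -> H7 at depth 12
  add 210.186.229.208/28 -> H5 at depth 28
  add 210.186.128.0/17 -> H5 at depth 17
  del 210.186.128.0/17 (clear depth 17)
  add 36.164.175.136/32 -> H1 at depth 32
  ? 210.186.224.57  path d0:-→d1:-→d2:-→d3:-→d4:-→d5:-→d6:-→d7:-→d8:-→d9:-→d10:-→d11:-→d12:H7→d13:-→d14:-→d15:-→d16:-→d17:-→d18:-→d19:-→d20:H7→d21:-  best=H7
  ? 210.186.229.209  path d0:-→d1:-→d2:-→d3:-→d4:-→d5:-→d6:-→d7:-→d8:-→d9:-→d10:-→d11:-→d12:H7→d13:-→d14:-→d15:-→d16:-→d17:-→d18:-→d19:-→d20:H7→d21:-→d22:-→d23:-→d24:-→d25:-→d26:-→d27:-→d28:H5  best=H5
  add 210.186.229.215/32 -> H2 at depth 32
  ? 210.176.6.36  path d0:-→d1:-→d2:-→d3:-→d4:-→d5:-→d6:-→d7:-→d8:-→d9:-→d10:-→d11:-→d12:H7  best=H7
  add 210.186.0.0/16 -> H2 at depth 16
  add 36.164.0.0/16 -> H1 at depth 16
  add 36.164.175.128/28 -> H3 at depth 28
  add 0.0.0.0/0 -> H1 at depth 0
  add 36.164.0.0/16 -> H6 at depth 16
  add 210.0.0.0/8 -> H7 at depth 8
  ? 36.164.175.128  path d0:H1→d1:-→d2:-→d3:-→d4:-→d5:-→d6:-→d7:-→d8:-→d9:-→d10:-→d11:-→d12:H7→d13:-→d14:-→d15:-→d16:H6→d17:-→d18:-→d19:-→d20:-→d21:-→d22:-→d23:-→d24:-→d25:-→d26:-→d27:-→d28:H3  best=H3
  ? 36.228.175.128  path d0:H1→d1:-→d2:-→d3:-→d4:-→d5:-→d6:-→d7:-→d8:-→d9:-  best=H1
  del 210.0.0.0/8 (clear depth 8)
  add 36.164.128.0/17 -> H3 at depth 17
  add 210.186.0.0/16 -> H2 at depth 16
  add 36.0.0.0/8 -> H5 at depth 8
  del 36.164.0.0/16 (clear depth 16)
  del 210.176.0.0/12 (clear depth 12)
  ? 210.186.13.105  path d0:H1→d1:-→d2:-→d3:-→d4:-→d5:-→d6:-→d7:-→d8:-→d9:-→d10:-→d11:-→d12:-→d13:-→d14:-→d15:-→d16:H2  best=H2
  add 0.0.0.0/0 -> H7 at depth 0
  add 36.160.0.0/12 -> H5 at depth 12

== LOOKUPS ==
["H2","H0","H2","H7","H5","H7","H3","H1","H2"]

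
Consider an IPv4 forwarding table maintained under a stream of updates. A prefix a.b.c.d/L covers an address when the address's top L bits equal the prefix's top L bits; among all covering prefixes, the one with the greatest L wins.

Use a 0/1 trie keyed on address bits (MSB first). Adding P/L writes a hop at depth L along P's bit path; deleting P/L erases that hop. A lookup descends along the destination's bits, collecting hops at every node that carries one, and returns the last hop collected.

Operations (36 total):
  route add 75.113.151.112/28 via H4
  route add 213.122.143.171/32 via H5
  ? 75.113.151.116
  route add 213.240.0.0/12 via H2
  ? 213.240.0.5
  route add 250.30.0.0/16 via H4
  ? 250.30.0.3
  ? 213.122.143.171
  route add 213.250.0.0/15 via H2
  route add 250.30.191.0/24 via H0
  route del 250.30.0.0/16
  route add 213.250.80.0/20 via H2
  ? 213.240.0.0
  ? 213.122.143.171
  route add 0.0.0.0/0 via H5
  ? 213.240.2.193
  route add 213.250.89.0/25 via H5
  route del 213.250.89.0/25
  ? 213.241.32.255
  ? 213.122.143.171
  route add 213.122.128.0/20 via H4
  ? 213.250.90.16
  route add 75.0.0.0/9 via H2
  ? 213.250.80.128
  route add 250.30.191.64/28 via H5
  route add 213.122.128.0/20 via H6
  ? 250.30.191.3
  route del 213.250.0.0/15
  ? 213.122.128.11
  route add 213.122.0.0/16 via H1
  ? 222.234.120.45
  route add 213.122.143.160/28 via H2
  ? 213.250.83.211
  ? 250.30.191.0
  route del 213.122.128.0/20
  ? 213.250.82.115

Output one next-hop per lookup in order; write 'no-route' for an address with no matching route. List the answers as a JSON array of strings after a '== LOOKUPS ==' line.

Apply in order:
  + 75.113.151.112/28 (H4) depth=28
  + 213.122.143.171/32 (H5) depth=32
  Q 75.113.151.116: descend 0100101101110001100101110111 ; hops seen [H4] ; pick H4
  + 213.240.0.0/12 (H2) depth=12
  Q 213.240.0.5: descend 110101011111 ; hops seen [H2] ; pick H2
  + 250.30.0.0/16 (H4) depth=16
  Q 250.30.0.3: descend 1111101000011110 ; hops seen [H4] ; pick H4
  Q 213.122.143.171: descend 11010101011110101000111110101011 ; hops seen [H5] ; pick H5
  + 213.250.0.0/15 (H2) depth=15
  + 250.30.191.0/24 (H0) depth=24
  - 250.30.0.0/16 clear@16
  + 213.250.80.0/20 (H2) depth=20
  Q 213.240.0.0: descend 110101011111 ; hops seen [H2] ; pick H2
  Q 213.122.143.171: descend 11010101011110101000111110101011 ; hops seen [H5] ; pick H5
  + 0.0.0.0/0 (H5) depth=0
  Q 213.240.2.193: descend 110101011111 ; hops seen [H5,H2] ; pick H2
  + 213.250.89.0/25 (H5) depth=25
  - 213.250.89.0/25 clear@25
  Q 213.241.32.255: descend 110101011111 ; hops seen [H5,H2] ; pick H2
  Q 213.122.143.171: descend 11010101011110101000111110101011 ; hops seen [H5,H5] ; pick H5
  + 213.122.128.0/20 (H4) depth=20
  Q 213.250.90.16: descend 1101010111111010010110 ; hops seen [H5,H2,H2,H2] ; pick H2
  + 75.0.0.0/9 (H2) depth=9
  Q 213.250.80.128: descend 11010101111110100101 ; hops seen [H5,H2,H2,H2] ; pick H2
  + 250.30.191.64/28 (H5) depth=28
  + 213.122.128.0/20 (H6) depth=20
  Q 250.30.191.3: descend 1111101000011110101111110 ; hops seen [H5,H0] ; pick H0
  - 213.250.0.0/15 clear@15
  Q 213.122.128.11: descend 11010101011110101000 ; hops seen [H5,H6] ; pick H6
  + 213.122.0.0/16 (H1) depth=16
  Q 222.234.120.45: descend 1101 ; hops seen [H5] ; pick H5
  + 213.122.143.160/28 (H2) depth=28
  Q 213.250.83.211: descend 11010101111110100101 ; hops seen [H5,H2,H2] ; pick H2
  Q 250.30.191.0: descend 1111101000011110101111110 ; hops seen [H5,H0] ; pick H0
  - 213.122.128.0/20 clear@20
  Q 213.250.82.115: descend 11010101111110100101 ; hops seen [H5,H2,H2] ; pick H2

== LOOKUPS ==
["H4","H2","H4","H5","H2","H5","H2","H2","H5","H2","H2","H0","H6","H5","H2","H0","H2"]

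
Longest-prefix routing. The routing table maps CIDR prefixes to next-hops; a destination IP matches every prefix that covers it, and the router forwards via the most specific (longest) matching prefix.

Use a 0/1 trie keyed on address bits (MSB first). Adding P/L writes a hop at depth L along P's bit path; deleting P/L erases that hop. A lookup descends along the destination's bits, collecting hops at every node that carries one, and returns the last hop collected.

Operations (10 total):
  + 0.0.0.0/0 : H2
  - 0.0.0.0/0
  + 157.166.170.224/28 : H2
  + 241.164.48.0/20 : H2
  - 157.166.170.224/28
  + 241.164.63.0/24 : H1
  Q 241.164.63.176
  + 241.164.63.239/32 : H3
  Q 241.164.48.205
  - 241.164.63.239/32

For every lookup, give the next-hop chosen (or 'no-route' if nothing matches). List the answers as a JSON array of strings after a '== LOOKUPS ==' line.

Process each operation:
  add 0.0.0.0/0 -> H2 at depth 0
  del 0.0.0.0/0 (clear depth 0)
  add 157.166.170.224/28 -> H2 at depth 28
  add 241.164.48.0/20 -> H2 at depth 20
  del 157.166.170.224/28 (clear depth 28)
  add 241.164.63.0/24 -> H1 at depth 24
  Q 241.164.63.176: descend 111100011010010000111111 ; hops seen [H2,H1] ; pick H1
  add 241.164.63.239/32 -> H3 at depth 32
  Q 241.164.48.205: descend 11110001101001000011 ; hops seen [H2] ; pick H2
  del 241.164.63.239/32 (clear depth 32)

== LOOKUPS ==
["H1","H2"]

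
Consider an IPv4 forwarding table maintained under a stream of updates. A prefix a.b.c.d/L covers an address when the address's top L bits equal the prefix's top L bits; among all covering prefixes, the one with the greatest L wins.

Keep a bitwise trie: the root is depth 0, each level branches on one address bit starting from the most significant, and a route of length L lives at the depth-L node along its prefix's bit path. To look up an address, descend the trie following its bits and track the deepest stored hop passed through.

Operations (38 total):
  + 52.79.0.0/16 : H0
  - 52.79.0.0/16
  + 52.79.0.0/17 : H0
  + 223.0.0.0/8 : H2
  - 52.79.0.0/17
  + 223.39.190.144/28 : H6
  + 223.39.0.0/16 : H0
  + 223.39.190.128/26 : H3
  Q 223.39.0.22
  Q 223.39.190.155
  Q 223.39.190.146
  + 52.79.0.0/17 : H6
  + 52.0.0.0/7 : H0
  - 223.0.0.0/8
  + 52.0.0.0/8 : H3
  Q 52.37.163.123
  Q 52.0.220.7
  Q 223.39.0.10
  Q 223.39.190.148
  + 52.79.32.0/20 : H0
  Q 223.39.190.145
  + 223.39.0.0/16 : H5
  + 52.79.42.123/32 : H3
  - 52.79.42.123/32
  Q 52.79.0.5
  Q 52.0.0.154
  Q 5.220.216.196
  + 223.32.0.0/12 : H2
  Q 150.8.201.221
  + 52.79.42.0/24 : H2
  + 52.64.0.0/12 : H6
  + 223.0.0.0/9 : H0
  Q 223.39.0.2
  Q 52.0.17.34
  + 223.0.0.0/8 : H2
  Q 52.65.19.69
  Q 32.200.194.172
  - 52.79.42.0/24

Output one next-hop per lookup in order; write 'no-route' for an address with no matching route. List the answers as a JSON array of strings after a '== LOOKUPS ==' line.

Apply in order:
  add 52.79.0.0/16 -> H0 at depth 16
  del 52.79.0.0/16 (clear depth 16)
  add 52.79.0.0/17 -> H0 at depth 17
  add 223.0.0.0/8 -> H2 at depth 8
  del 52.79.0.0/17 (clear depth 17)
  add 223.39.190.144/28 -> H6 at depth 28
  add 223.39.0.0/16 -> H0 at depth 16
  add 223.39.190.128/26 -> H3 at depth 26
  ? 223.39.0.22  path d0:-→d1:-→d2:-→d3:-→d4:-→d5:-→d6:-→d7:-→d8:H2→d9:-→d10:-→d11:-→d12:-→d13:-→d14:-→d15:-→d16:H0  best=H0
  ? 223.39.190.155  path d0:-→d1:-→d2:-→d3:-→d4:-→d5:-→d6:-→d7:-→d8:H2→d9:-→d10:-→d11:-→d12:-→d13:-→d14:-→d15:-→d16:H0→d17:-→d18:-→d19:-→d20:-→d21:-→d22:-→d23:-→d24:-→d25:-→d26:H3→d27:-→d28:H6  best=H6
  ? 223.39.190.146  path d0:-→d1:-→d2:-→d3:-→d4:-→d5:-→d6:-→d7:-→d8:H2→d9:-→d10:-→d11:-→d12:-→d13:-→d14:-→d15:-→d16:H0→d17:-→d18:-→d19:-→d20:-→d21:-→d22:-→d23:-→d24:-→d25:-→d26:H3→d27:-→d28:H6  best=H6
  add 52.79.0.0/17 -> H6 at depth 17
  add 52.0.0.0/7 -> H0 at depth 7
  del 223.0.0.0/8 (clear depth 8)
  add 52.0.0.0/8 -> H3 at depth 8
  ? 52.37.163.123  path d0:-→d1:-→d2:-→d3:-→d4:-→d5:-→d6:-→d7:H0→d8:H3→d9:-  best=H3
  ? 52.0.220.7  path d0:-→d1:-→d2:-→d3:-→d4:-→d5:-→d6:-→d7:H0→d8:H3→d9:-  best=H3
  ? 223.39.0.10  path d0:-→d1:-→d2:-→d3:-→d4:-→d5:-→d6:-→d7:-→d8:-→d9:-→d10:-→d11:-→d12:-→d13:-→d14:-→d15:-→d16:H0  best=H0
  ? 223.39.190.148  path d0:-→d1:-→d2:-→d3:-→d4:-→d5:-→d6:-→d7:-→d8:-→d9:-→d10:-→d11:-→d12:-→d13:-→d14:-→d15:-→d16:H0→d17:-→d18:-→d19:-→d20:-→d21:-→d22:-→d23:-→d24:-→d25:-→d26:H3→d27:-→d28:H6  best=H6
  add 52.79.32.0/20 -> H0 at depth 20
  ? 223.39.190.145  path d0:-→d1:-→d2:-→d3:-→d4:-→d5:-→d6:-→d7:-→d8:-→d9:-→d10:-→d11:-→d12:-→d13:-→d14:-→d15:-→d16:H0→d17:-→d18:-→d19:-→d20:-→d21:-→d22:-→d23:-→d24:-→d25:-→d26:H3→d27:-→d28:H6  best=H6
  add 223.39.0.0/16 -> H5 at depth 16
  add 52.79.42.123/32 -> H3 at depth 32
  del 52.79.42.123/32 (clear depth 32)
  ? 52.79.0.5  path d0:-→d1:-→d2:-→d3:-→d4:-→d5:-→d6:-→d7:H0→d8:H3→d9:-→d10:-→d11:-→d12:-→d13:-→d14:-→d15:-→d16:-→d17:H6→d18:-  best=H6
  ? 52.0.0.154  path d0:-→d1:-→d2:-→d3:-→d4:-→d5:-→d6:-→d7:H0→d8:H3→d9:-  best=H3
  ? 5.220.216.196  path d0:-→d1:-→d2:-  best=no-route
  add 223.32.0.0/12 -> H2 at depth 12
  ? 150.8.201.221  path d0:-→d1:-  best=no-route
  add 52.79.42.0/24 -> H2 at depth 24
  add 52.64.0.0/12 -> H6 at depth 12
  add 223.0.0.0/9 -> H0 at depth 9
  ? 223.39.0.2  path d0:-→d1:-→d2:-→d3:-→d4:-→d5:-→d6:-→d7:-→d8:-→d9:H0→d10:-→d11:-→d12:H2→d13:-→d14:-→d15:-→d16:H5  best=H5
  ? 52.0.17.34  path d0:-→d1:-→d2:-→d3:-→d4:-→d5:-→d6:-→d7:H0→d8:H3→d9:-  best=H3
  add 223.0.0.0/8 -> H2 at depth 8
  ? 52.65.19.69  path d0:-→d1:-→d2:-→d3:-→d4:-→d5:-→d6:-→d7:H0→d8:H3→d9:-→d10:-→d11:-→d12:H6  best=H6
  ? 32.200.194.172  path d0:-→d1:-→d2:-→d3:-  best=no-route
  del 52.79.42.0/24 (clear depth 24)

== LOOKUPS ==
["H0","H6","H6","H3","H3","H0","H6","H6","H6","H3","no-route","no-route","H5","H3","H6","no-route"]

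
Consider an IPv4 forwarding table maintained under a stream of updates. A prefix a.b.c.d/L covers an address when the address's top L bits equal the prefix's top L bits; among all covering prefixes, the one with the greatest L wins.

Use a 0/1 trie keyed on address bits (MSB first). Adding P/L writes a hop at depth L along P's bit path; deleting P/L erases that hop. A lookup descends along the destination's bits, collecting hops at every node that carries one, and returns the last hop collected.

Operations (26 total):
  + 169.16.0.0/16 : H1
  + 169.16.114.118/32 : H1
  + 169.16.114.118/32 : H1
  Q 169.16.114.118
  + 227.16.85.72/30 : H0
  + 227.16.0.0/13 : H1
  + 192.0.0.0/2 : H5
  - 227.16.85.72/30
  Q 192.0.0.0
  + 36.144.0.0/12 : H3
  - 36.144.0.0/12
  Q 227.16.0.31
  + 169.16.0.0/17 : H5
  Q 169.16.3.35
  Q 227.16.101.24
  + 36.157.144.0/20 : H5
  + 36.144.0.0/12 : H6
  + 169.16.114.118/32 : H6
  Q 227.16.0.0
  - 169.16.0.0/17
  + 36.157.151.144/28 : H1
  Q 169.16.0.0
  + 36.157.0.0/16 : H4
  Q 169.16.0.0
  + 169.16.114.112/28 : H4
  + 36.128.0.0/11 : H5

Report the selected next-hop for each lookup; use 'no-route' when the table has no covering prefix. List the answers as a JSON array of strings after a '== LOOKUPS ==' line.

Process each operation:
  + 169.16.0.0/16 (H1) depth=16
  + 169.16.114.118/32 (H1) depth=32
  + 169.16.114.118/32 (H1) depth=32
  Q 169.16.114.118: descend 10101001000100000111001001110110 ; hops seen [H1,H1] ; pick H1
  + 227.16.85.72/30 (H0) depth=30
  + 227.16.0.0/13 (H1) depth=13
  + 192.0.0.0/2 (H5) depth=2
  - 227.16.85.72/30 clear@30
  Q 192.0.0.0: descend 11 ; hops seen [H5] ; pick H5
  + 36.144.0.0/12 (H3) depth=12
  - 36.144.0.0/12 clear@12
  Q 227.16.0.31: descend 11100011000100000 ; hops seen [H5,H1] ; pick H1
  + 169.16.0.0/17 (H5) depth=17
  Q 169.16.3.35: descend 10101001000100000 ; hops seen [H1,H5] ; pick H5
  Q 227.16.101.24: descend 111000110001000001 ; hops seen [H5,H1] ; pick H1
  + 36.157.144.0/20 (H5) depth=20
  + 36.144.0.0/12 (H6) depth=12
  + 169.16.114.118/32 (H6) depth=32
  Q 227.16.0.0: descend 11100011000100000 ; hops seen [H5,H1] ; pick H1
  - 169.16.0.0/17 clear@17
  + 36.157.151.144/28 (H1) depth=28
  Q 169.16.0.0: descend 10101001000100000 ; hops seen [H1] ; pick H1
  + 36.157.0.0/16 (H4) depth=16
  Q 169.16.0.0: descend 10101001000100000 ; hops seen [H1] ; pick H1
  + 169.16.114.112/28 (H4) depth=28
  + 36.128.0.0/11 (H5) depth=11

== LOOKUPS ==
["H1","H5","H1","H5","H1","H1","H1","H1"]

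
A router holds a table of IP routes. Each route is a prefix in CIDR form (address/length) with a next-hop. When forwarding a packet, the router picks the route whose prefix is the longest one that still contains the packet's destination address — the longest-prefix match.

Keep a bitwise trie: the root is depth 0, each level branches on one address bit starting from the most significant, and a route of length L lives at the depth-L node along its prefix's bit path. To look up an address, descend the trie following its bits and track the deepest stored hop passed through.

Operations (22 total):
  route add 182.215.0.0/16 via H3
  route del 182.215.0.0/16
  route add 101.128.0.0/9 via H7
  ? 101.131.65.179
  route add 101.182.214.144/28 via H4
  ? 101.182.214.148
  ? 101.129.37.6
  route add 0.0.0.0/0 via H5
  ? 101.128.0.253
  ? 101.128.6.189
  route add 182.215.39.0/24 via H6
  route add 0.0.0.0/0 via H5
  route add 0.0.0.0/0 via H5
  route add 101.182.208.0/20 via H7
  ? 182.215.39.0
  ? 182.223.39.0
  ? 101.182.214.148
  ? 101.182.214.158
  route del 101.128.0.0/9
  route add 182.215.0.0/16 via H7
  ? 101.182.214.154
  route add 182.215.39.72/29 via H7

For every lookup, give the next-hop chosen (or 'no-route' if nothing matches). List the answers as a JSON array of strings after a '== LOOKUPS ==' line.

Process each operation:
  add 182.215.0.0/16 -> H3 at depth 16
  - 182.215.0.0/16 clear@16
  add 101.128.0.0/9 -> H7 at depth 9
  ? 101.131.65.179  path d0:-→d1:-→d2:-→d3:-→d4:-→d5:-→d6:-→d7:-→d8:-→d9:H7  best=H7
  add 101.182.214.144/28 -> H4 at depth 28
  ? 101.182.214.148  path d0:-→d1:-→d2:-→d3:-→d4:-→d5:-→d6:-→d7:-→d8:-→d9:H7→d10:-→d11:-→d12:-→d13:-→d14:-→d15:-→d16:-→d17:-→d18:-→d19:-→d20:-→d21:-→d22:-→d23:-→d24:-→d25:-→d26:-→d27:-→d28:H4  best=H4
  ? 101.129.37.6  path d0:-→d1:-→d2:-→d3:-→d4:-→d5:-→d6:-→d7:-→d8:-→d9:H7→d10:-  best=H7
  add 0.0.0.0/0 -> H5 at depth 0
  ? 101.128.0.253  path d0:H5→d1:-→d2:-→d3:-→d4:-→d5:-→d6:-→d7:-→d8:-→d9:H7→d10:-  best=H7
  ? 101.128.6.189  path d0:H5→d1:-→d2:-→d3:-→d4:-→d5:-→d6:-→d7:-→d8:-→d9:H7→d10:-  best=H7
  add 182.215.39.0/24 -> H6 at depth 24
  add 0.0.0.0/0 -> H5 at depth 0
  add 0.0.0.0/0 -> H5 at depth 0
  add 101.182.208.0/20 -> H7 at depth 20
  ? 182.215.39.0  path d0:H5→d1:-→d2:-→d3:-→d4:-→d5:-→d6:-→d7:-→d8:-→d9:-→d10:-→d11:-→d12:-→d13:-→d14:-→d15:-→d16:-→d17:-→d18:-→d19:-→d20:-→d21:-→d22:-→d23:-→d24:H6  best=H6
  ? 182.223.39.0  path d0:H5→d1:-→d2:-→d3:-→d4:-→d5:-→d6:-→d7:-→d8:-→d9:-→d10:-→d11:-→d12:-  best=H5
  ? 101.182.214.148  path d0:H5→d1:-→d2:-→d3:-→d4:-→d5:-→d6:-→d7:-→d8:-→d9:H7→d10:-→d11:-→d12:-→d13:-→d14:-→d15:-→d16:-→d17:-→d18:-→d19:-→d20:H7→d21:-→d22:-→d23:-→d24:-→d25:-→d26:-→d27:-→d28:H4  best=H4
  ? 101.182.214.158  path d0:H5→d1:-→d2:-→d3:-→d4:-→d5:-→d6:-→d7:-→d8:-→d9:H7→d10:-→d11:-→d12:-→d13:-→d14:-→d15:-→d16:-→d17:-→d18:-→d19:-→d20:H7→d21:-→d22:-→d23:-→d24:-→d25:-→d26:-→d27:-→d28:H4  best=H4
  - 101.128.0.0/9 clear@9
  add 182.215.0.0/16 -> H7 at depth 16
  ? 101.182.214.154  path d0:H5→d1:-→d2:-→d3:-→d4:-→d5:-→d6:-→d7:-→d8:-→d9:-→d10:-→d11:-→d12:-→d13:-→d14:-→d15:-→d16:-→d17:-→d18:-→d19:-→d20:H7→d21:-→d22:-→d23:-→d24:-→d25:-→d26:-→d27:-→d28:H4  best=H4
  add 182.215.39.72/29 -> H7 at depth 29

== LOOKUPS ==
["H7","H4","H7","H7","H7","H6","H5","H4","H4","H4"]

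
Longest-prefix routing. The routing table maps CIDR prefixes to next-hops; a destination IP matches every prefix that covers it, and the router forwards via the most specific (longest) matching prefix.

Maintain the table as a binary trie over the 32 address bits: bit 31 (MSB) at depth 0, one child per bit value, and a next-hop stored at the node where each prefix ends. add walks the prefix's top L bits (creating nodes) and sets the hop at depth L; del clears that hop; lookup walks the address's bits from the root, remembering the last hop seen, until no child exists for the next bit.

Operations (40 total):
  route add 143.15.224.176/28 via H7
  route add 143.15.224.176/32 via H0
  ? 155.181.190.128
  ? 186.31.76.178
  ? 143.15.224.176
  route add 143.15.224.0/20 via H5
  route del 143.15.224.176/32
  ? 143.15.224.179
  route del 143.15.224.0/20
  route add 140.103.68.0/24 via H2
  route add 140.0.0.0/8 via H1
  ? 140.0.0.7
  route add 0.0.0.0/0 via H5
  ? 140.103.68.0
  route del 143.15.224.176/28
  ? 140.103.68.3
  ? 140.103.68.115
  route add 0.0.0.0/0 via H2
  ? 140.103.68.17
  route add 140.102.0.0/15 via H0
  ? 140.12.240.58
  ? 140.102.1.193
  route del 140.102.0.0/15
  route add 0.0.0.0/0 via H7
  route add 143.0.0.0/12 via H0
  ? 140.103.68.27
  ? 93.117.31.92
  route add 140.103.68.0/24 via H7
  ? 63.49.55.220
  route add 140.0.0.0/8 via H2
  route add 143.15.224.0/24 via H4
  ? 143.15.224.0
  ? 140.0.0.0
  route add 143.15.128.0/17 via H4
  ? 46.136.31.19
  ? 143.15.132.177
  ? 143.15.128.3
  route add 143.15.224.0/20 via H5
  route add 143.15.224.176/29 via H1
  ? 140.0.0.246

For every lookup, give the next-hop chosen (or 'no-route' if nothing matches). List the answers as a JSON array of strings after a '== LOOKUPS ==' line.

Trace:
  add 143.15.224.176/28 -> H7 at depth 28
  add 143.15.224.176/32 -> H0 at depth 32
  ? 155.181.190.128  path d0:-→d1:-→d2:-→d3:-  best=no-route
  ? 186.31.76.178  path d0:-→d1:-→d2:-  best=no-route
  ? 143.15.224.176  path d0:-→d1:-→d2:-→d3:-→d4:-→d5:-→d6:-→d7:-→d8:-→d9:-→d10:-→d11:-→d12:-→d13:-→d14:-→d15:-→d16:-→d17:-→d18:-→d19:-→d20:-→d21:-→d22:-→d23:-→d24:-→d25:-→d26:-→d27:-→d28:H7→d29:-→d30:-→d31:-→d32:H0  best=H0
  add 143.15.224.0/20 -> H5 at depth 20
  del 143.15.224.176/32 (clear depth 32)
  ? 143.15.224.179  path d0:-→d1:-→d2:-→d3:-→d4:-→d5:-→d6:-→d7:-→d8:-→d9:-→d10:-→d11:-→d12:-→d13:-→d14:-→d15:-→d16:-→d17:-→d18:-→d19:-→d20:H5→d21:-→d22:-→d23:-→d24:-→d25:-→d26:-→d27:-→d28:H7→d29:-→d30:-  best=H7
  del 143.15.224.0/20 (clear depth 20)
  add 140.103.68.0/24 -> H2 at depth 24
  add 140.0.0.0/8 -> H1 at depth 8
  ? 140.0.0.7  path d0:-→d1:-→d2:-→d3:-→d4:-→d5:-→d6:-→d7:-→d8:H1→d9:-  best=H1
  add 0.0.0.0/0 -> H5 at depth 0
  ? 140.103.68.0  path d0:H5→d1:-→d2:-→d3:-→d4:-→d5:-→d6:-→d7:-→d8:H1→d9:-→d10:-→d11:-→d12:-→d13:-→d14:-→d15:-→d16:-→d17:-→d18:-→d19:-→d20:-→d21:-→d22:-→d23:-→d24:H2  best=H2
  del 143.15.224.176/28 (clear depth 28)
  ? 140.103.68.3  path d0:H5→d1:-→d2:-→d3:-→d4:-→d5:-→d6:-→d7:-→d8:H1→d9:-→d10:-→d11:-→d12:-→d13:-→d14:-→d15:-→d16:-→d17:-→d18:-→d19:-→d20:-→d21:-→d22:-→d23:-→d24:H2  best=H2
  ? 140.103.68.115  path d0:H5→d1:-→d2:-→d3:-→d4:-→d5:-→d6:-→d7:-→d8:H1→d9:-→d10:-→d11:-→d12:-→d13:-→d14:-→d15:-→d16:-→d17:-→d18:-→d19:-→d20:-→d21:-→d22:-→d23:-→d24:H2  best=H2
  add 0.0.0.0/0 -> H2 at depth 0
  ? 140.103.68.17  path d0:H2→d1:-→d2:-→d3:-→d4:-→d5:-→d6:-→d7:-→d8:H1→d9:-→d10:-→d11:-→d12:-→d13:-→d14:-→d15:-→d16:-→d17:-→d18:-→d19:-→d20:-→d21:-→d22:-→d23:-→d24:H2  best=H2
  add 140.102.0.0/15 -> H0 at depth 15
  ? 140.12.240.58  path d0:H2→d1:-→d2:-→d3:-→d4:-→d5:-→d6:-→d7:-→d8:H1→d9:-  best=H1
  ? 140.102.1.193  path d0:H2→d1:-→d2:-→d3:-→d4:-→d5:-→d6:-→d7:-→d8:H1→d9:-→d10:-→d11:-→d12:-→d13:-→d14:-→d15:H0  best=H0
  del 140.102.0.0/15 (clear depth 15)
  add 0.0.0.0/0 -> H7 at depth 0
  add 143.0.0.0/12 -> H0 at depth 12
  ? 140.103.68.27  path d0:H7→d1:-→d2:-→d3:-→d4:-→d5:-→d6:-→d7:-→d8:H1→d9:-→d10:-→d11:-→d12:-→d13:-→d14:-→d15:-→d16:-→d17:-→d18:-→d19:-→d20:-→d21:-→d22:-→d23:-→d24:H2  best=H2
  ? 93.117.31.92  path d0:H7  best=H7
  add 140.103.68.0/24 -> H7 at depth 24
  ? 63.49.55.220  path d0:H7  best=H7
  add 140.0.0.0/8 -> H2 at depth 8
  add 143.15.224.0/24 -> H4 at depth 24
  ? 143.15.224.0  path d0:H7→d1:-→d2:-→d3:-→d4:-→d5:-→d6:-→d7:-→d8:-→d9:-→d10:-→d11:-→d12:H0→d13:-→d14:-→d15:-→d16:-→d17:-→d18:-→d19:-→d20:-→d21:-→d22:-→d23:-→d24:H4  best=H4
  ? 140.0.0.0  path d0:H7→d1:-→d2:-→d3:-→d4:-→d5:-→d6:-→d7:-→d8:H2→d9:-  best=H2
  add 143.15.128.0/17 -> H4 at depth 17
  ? 46.136.31.19  path d0:H7  best=H7
  ? 143.15.132.177  path d0:H7→d1:-→d2:-→d3:-→d4:-→d5:-→d6:-→d7:-→d8:-→d9:-→d10:-→d11:-→d12:H0→d13:-→d14:-→d15:-→d16:-→d17:H4  best=H4
  ? 143.15.128.3  path d0:H7→d1:-→d2:-→d3:-→d4:-→d5:-→d6:-→d7:-→d8:-→d9:-→d10:-→d11:-→d12:H0→d13:-→d14:-→d15:-→d16:-→d17:H4  best=H4
  add 143.15.224.0/20 -> H5 at depth 20
  add 143.15.224.176/29 -> H1 at depth 29
  ? 140.0.0.246  path d0:H7→d1:-→d2:-→d3:-→d4:-→d5:-→d6:-→d7:-→d8:H2→d9:-  best=H2

== LOOKUPS ==
["no-route","no-route","H0","H7","H1","H2","H2","H2","H2","H1","H0","H2","H7","H7","H4","H2","H7","H4","H4","H2"]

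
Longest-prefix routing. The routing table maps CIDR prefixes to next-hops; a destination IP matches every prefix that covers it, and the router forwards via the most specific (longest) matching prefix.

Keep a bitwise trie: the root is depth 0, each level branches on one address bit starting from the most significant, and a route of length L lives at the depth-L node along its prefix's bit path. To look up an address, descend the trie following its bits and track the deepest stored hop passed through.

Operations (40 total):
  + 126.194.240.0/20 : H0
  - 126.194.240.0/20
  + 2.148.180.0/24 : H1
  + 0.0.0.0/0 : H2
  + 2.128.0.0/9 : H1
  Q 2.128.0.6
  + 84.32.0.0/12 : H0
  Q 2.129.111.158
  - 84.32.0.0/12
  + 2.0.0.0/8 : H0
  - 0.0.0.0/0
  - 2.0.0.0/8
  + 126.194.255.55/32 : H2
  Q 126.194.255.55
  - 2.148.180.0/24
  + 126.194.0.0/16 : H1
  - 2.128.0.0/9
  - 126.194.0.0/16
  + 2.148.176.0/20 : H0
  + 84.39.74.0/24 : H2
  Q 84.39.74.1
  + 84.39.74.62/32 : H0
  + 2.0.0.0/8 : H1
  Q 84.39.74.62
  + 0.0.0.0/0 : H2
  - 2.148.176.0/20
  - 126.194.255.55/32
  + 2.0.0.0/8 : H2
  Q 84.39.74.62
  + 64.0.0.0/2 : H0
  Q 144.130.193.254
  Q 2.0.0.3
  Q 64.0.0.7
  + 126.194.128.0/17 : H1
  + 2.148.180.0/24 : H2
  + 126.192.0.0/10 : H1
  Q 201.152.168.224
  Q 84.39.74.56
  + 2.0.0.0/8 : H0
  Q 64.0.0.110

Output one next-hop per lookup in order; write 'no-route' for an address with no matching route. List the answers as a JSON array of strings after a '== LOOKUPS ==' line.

Trace:
  add 126.194.240.0/20 -> H0 at depth 20
  - 126.194.240.0/20 clear@20
  add 2.148.180.0/24 -> H1 at depth 24
  add 0.0.0.0/0 -> H2 at depth 0
  add 2.128.0.0/9 -> H1 at depth 9
  ? 2.128.0.6  path d0:H2→d1:-→d2:-→d3:-→d4:-→d5:-→d6:-→d7:-→d8:-→d9:H1→d10:-→d11:-  best=H1
  add 84.32.0.0/12 -> H0 at depth 12
  ? 2.129.111.158  path d0:H2→d1:-→d2:-→d3:-→d4:-→d5:-→d6:-→d7:-→d8:-→d9:H1→d10:-→d11:-  best=H1
  - 84.32.0.0/12 clear@12
  add 2.0.0.0/8 -> H0 at depth 8
  - 0.0.0.0/0 clear@0
  - 2.0.0.0/8 clear@8
  add 126.194.255.55/32 -> H2 at depth 32
  ? 126.194.255.55  path d0:-→d1:-→d2:-→d3:-→d4:-→d5:-→d6:-→d7:-→d8:-→d9:-→d10:-→d11:-→d12:-→d13:-→d14:-→d15:-→d16:-→d17:-→d18:-→d19:-→d20:-→d21:-→d22:-→d23:-→d24:-→d25:-→d26:-→d27:-→d28:-→d29:-→d30:-→d31:-→d32:H2  best=H2
  - 2.148.180.0/24 clear@24
  add 126.194.0.0/16 -> H1 at depth 16
  - 2.128.0.0/9 clear@9
  - 126.194.0.0/16 clear@16
  add 2.148.176.0/20 -> H0 at depth 20
  add 84.39.74.0/24 -> H2 at depth 24
  ? 84.39.74.1  path d0:-→d1:-→d2:-→d3:-→d4:-→d5:-→d6:-→d7:-→d8:-→d9:-→d10:-→d11:-→d12:-→d13:-→d14:-→d15:-→d16:-→d17:-→d18:-→d19:-→d20:-→d21:-→d22:-→d23:-→d24:H2  best=H2
  add 84.39.74.62/32 -> H0 at depth 32
  add 2.0.0.0/8 -> H1 at depth 8
  ? 84.39.74.62  path d0:-→d1:-→d2:-→d3:-→d4:-→d5:-→d6:-→d7:-→d8:-→d9:-→d10:-→d11:-→d12:-→d13:-→d14:-→d15:-→d16:-→d17:-→d18:-→d19:-→d20:-→d21:-→d22:-→d23:-→d24:H2→d25:-→d26:-→d27:-→d28:-→d29:-→d30:-→d31:-→d32:H0  best=H0
  add 0.0.0.0/0 -> H2 at depth 0
  - 2.148.176.0/20 clear@20
  - 126.194.255.55/32 clear@32
  add 2.0.0.0/8 -> H2 at depth 8
  ? 84.39.74.62  path d0:H2→d1:-→d2:-→d3:-→d4:-→d5:-→d6:-→d7:-→d8:-→d9:-→d10:-→d11:-→d12:-→d13:-→d14:-→d15:-→d16:-→d17:-→d18:-→d19:-→d20:-→d21:-→d22:-→d23:-→d24:H2→d25:-→d26:-→d27:-→d28:-→d29:-→d30:-→d31:-→d32:H0  best=H0
  add 64.0.0.0/2 -> H0 at depth 2
  ? 144.130.193.254  path d0:H2  best=H2
  ? 2.0.0.3  path d0:H2→d1:-→d2:-→d3:-→d4:-→d5:-→d6:-→d7:-→d8:H2  best=H2
  ? 64.0.0.7  path d0:H2→d1:-→d2:H0→d3:-  best=H0
  add 126.194.128.0/17 -> H1 at depth 17
  add 2.148.180.0/24 -> H2 at depth 24
  add 126.192.0.0/10 -> H1 at depth 10
  ? 201.152.168.224  path d0:H2  best=H2
  ? 84.39.74.56  path d0:H2→d1:-→d2:H0→d3:-→d4:-→d5:-→d6:-→d7:-→d8:-→d9:-→d10:-→d11:-→d12:-→d13:-→d14:-→d15:-→d16:-→d17:-→d18:-→d19:-→d20:-→d21:-→d22:-→d23:-→d24:H2→d25:-→d26:-→d27:-→d28:-→d29:-  best=H2
  add 2.0.0.0/8 -> H0 at depth 8
  ? 64.0.0.110  path d0:H2→d1:-→d2:H0→d3:-  best=H0

== LOOKUPS ==
["H1","H1","H2","H2","H0","H0","H2","H2","H0","H2","H2","H0"]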